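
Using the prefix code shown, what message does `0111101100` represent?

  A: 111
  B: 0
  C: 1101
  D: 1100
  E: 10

BAED

Read left to right; each codeword is recognised as soon as it completes (prefix code):
  0→B | 111→A | 10→E | 1100→D
Decoded message: BAED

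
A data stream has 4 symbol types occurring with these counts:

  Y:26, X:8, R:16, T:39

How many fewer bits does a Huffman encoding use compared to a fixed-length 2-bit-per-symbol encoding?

15

Fixed-length: 2 bits × 89 symbols = 178 bits.
Huffman merges:
X(8) + R(16) → 24
24 + Y(26) → 50
T(39) + 50 → 89
Huffman total = 24 + 50 + 89 = 163 bits.
Saving = 178 − 163 = 15 bits.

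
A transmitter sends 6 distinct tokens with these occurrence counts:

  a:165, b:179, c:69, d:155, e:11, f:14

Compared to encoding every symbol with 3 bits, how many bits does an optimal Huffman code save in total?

474

Fixed-length: 3 bits × 593 symbols = 1779 bits.
Huffman merges:
e(11) + f(14) → 25
25 + c(69) → 94
94 + d(155) → 249
a(165) + b(179) → 344
249 + 344 → 593
Huffman total = 25 + 94 + 249 + 344 + 593 = 1305 bits.
Saving = 1779 − 1305 = 474 bits.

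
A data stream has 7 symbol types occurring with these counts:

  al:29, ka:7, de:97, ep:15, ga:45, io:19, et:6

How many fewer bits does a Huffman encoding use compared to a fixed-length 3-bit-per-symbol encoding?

Fixed-length: 3 bits × 218 symbols = 654 bits.
Huffman merges:
merge et(6) and ka(7): 13
merge 13 and ep(15): 28
merge io(19) and 28: 47
merge al(29) and ga(45): 74
merge 47 and 74: 121
merge de(97) and 121: 218
Huffman total = 13 + 28 + 47 + 74 + 121 + 218 = 501 bits.
Saving = 654 − 501 = 153 bits.

153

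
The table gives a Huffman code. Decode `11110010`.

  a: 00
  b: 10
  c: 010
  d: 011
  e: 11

eeab

Read left to right; each codeword is recognised as soon as it completes (prefix code):
  11→e | 11→e | 00→a | 10→b
Decoded message: eeab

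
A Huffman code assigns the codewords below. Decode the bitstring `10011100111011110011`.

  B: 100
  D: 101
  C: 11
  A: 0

BCBCDCBC

Read left to right; each codeword is recognised as soon as it completes (prefix code):
  100→B | 11→C | 100→B | 11→C | 101→D | 11→C | 100→B | 11→C
Decoded message: BCBCDCBC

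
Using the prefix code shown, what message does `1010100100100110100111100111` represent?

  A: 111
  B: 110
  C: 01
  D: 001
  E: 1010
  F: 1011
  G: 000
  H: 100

EHHHBHAHA

Read left to right; each codeword is recognised as soon as it completes (prefix code):
  1010→E | 100→H | 100→H | 100→H | 110→B | 100→H | 111→A | 100→H | 111→A
Decoded message: EHHHBHAHA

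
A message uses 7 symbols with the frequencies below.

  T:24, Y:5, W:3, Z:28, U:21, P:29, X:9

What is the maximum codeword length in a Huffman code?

5

Merge the two lowest-weight nodes at each step:
merge W(3) and Y(5): 8
merge 8 and X(9): 17
merge 17 and U(21): 38
merge T(24) and Z(28): 52
merge P(29) and 38: 67
merge 52 and 67: 119
The first pair merged (W, Y) ends up deepest, at depth 5.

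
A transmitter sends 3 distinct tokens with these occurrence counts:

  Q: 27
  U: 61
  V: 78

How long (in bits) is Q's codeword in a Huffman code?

Repeatedly merge the two smallest:
Q(27) + U(61) → 88
V(78) + 88 → 166
The subtree containing Q is merged 2 times, so code length = 2.

2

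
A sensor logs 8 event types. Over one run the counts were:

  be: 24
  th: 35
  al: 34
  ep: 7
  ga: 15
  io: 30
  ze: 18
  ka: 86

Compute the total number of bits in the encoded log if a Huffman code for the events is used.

683

Greedily combine the two least-frequent nodes:
combine ep(7), ga(15) → 22
combine ze(18), 22 → 40
combine be(24), io(30) → 54
combine al(34), th(35) → 69
combine 40, 54 → 94
combine 69, ka(86) → 155
combine 94, 155 → 249
Total encoded bits = sum of merged weights = 22 + 40 + 54 + 69 + 94 + 155 + 249 = 683.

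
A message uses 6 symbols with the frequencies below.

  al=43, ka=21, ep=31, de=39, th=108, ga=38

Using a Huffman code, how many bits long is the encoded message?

676

Greedily combine the two least-frequent nodes:
combine ka(21), ep(31) → 52
combine ga(38), de(39) → 77
combine al(43), 52 → 95
combine 77, 95 → 172
combine th(108), 172 → 280
The encoded length is the sum of every internal node's weight: 52 + 77 + 95 + 172 + 280 = 676 bits.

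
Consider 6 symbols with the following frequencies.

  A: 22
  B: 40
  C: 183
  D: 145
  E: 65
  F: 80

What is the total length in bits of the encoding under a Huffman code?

1259

Build the Huffman tree bottom-up:
merge A(22) and B(40): 62
merge 62 and E(65): 127
merge F(80) and 127: 207
merge D(145) and C(183): 328
merge 207 and 328: 535
Total encoded bits = sum of merged weights = 62 + 127 + 207 + 328 + 535 = 1259.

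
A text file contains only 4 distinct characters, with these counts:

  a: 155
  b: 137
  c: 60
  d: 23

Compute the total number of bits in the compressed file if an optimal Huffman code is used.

Merge the two smallest weights repeatedly:
merge d(23) and c(60): 83
merge 83 and b(137): 220
merge a(155) and 220: 375
Each symbol's bit-cost is frequency × depth; summing gives 678 bits (equivalently 83 + 220 + 375).

678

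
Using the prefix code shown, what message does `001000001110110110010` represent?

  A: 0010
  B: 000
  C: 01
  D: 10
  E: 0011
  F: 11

Read left to right; each codeword is recognised as soon as it completes (prefix code):
  0010→A | 000→B | 01→C | 11→F | 01→C | 10→D | 11→F | 0010→A
Decoded message: ABCFCDFA

ABCFCDFA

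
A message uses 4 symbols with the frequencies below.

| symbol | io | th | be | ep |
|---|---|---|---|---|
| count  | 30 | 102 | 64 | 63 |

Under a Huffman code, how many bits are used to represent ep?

3

Build the tree from the bottom:
merge io(30) and ep(63): 93
merge be(64) and 93: 157
merge th(102) and 157: 259
ep's leaf is at depth 3, giving a 3-bit codeword.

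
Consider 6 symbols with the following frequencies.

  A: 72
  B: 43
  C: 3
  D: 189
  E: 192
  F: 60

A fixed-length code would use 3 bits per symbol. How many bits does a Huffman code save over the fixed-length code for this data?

421

Fixed-length: 3 bits × 559 symbols = 1677 bits.
Huffman merges:
merge C(3) and B(43): 46
merge 46 and F(60): 106
merge A(72) and 106: 178
merge 178 and D(189): 367
merge E(192) and 367: 559
Huffman total = 46 + 106 + 178 + 367 + 559 = 1256 bits.
Saving = 1677 − 1256 = 421 bits.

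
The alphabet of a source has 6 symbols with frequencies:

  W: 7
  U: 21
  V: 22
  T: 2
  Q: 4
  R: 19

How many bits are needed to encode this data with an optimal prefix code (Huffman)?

169

Merge the two smallest weights repeatedly:
T(2) + Q(4) → 6
6 + W(7) → 13
13 + R(19) → 32
U(21) + V(22) → 43
32 + 43 → 75
The encoded length is the sum of every internal node's weight: 6 + 13 + 32 + 43 + 75 = 169 bits.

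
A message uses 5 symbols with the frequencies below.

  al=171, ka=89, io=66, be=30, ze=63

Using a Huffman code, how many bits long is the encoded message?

915

Greedily combine the two least-frequent nodes:
combine be(30), ze(63) → 93
combine io(66), ka(89) → 155
combine 93, 155 → 248
combine al(171), 248 → 419
Total encoded bits = sum of merged weights = 93 + 155 + 248 + 419 = 915.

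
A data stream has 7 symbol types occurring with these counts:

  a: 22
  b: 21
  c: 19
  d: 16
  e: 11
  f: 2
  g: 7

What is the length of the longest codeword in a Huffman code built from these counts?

4

Merge the two lowest-weight nodes at each step:
combine f(2), g(7) → 9
combine 9, e(11) → 20
combine d(16), c(19) → 35
combine 20, b(21) → 41
combine a(22), 35 → 57
combine 41, 57 → 98
The rarest symbols sit at the bottom; the longest codeword is 4 bits.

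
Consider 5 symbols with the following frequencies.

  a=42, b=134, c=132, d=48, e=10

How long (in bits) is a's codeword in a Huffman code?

Repeatedly merge the two smallest:
combine e(10), a(42) → 52
combine d(48), 52 → 100
combine 100, c(132) → 232
combine b(134), 232 → 366
a's leaf is at depth 4, giving a 4-bit codeword.

4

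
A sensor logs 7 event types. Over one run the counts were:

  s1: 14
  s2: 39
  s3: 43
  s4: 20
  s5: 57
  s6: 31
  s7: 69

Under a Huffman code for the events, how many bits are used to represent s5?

2

Repeatedly merge the two smallest:
s1(14) + s4(20) → 34
s6(31) + 34 → 65
s2(39) + s3(43) → 82
s5(57) + 65 → 122
s7(69) + 82 → 151
122 + 151 → 273
s5's leaf is at depth 2, giving a 2-bit codeword.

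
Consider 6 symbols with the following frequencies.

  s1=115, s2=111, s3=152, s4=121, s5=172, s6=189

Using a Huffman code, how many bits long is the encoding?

2219

Greedily combine the two least-frequent nodes:
merge s2(111) and s1(115): 226
merge s4(121) and s3(152): 273
merge s5(172) and s6(189): 361
merge 226 and 273: 499
merge 361 and 499: 860
The encoded length is the sum of every internal node's weight: 226 + 273 + 361 + 499 + 860 = 2219 bits.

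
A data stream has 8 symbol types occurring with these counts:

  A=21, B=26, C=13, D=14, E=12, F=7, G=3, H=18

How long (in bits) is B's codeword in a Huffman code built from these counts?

Build the tree from the bottom:
merge G(3) and F(7): 10
merge 10 and E(12): 22
merge C(13) and D(14): 27
merge H(18) and A(21): 39
merge 22 and B(26): 48
merge 27 and 39: 66
merge 48 and 66: 114
The subtree containing B is merged 2 times, so code length = 2.

2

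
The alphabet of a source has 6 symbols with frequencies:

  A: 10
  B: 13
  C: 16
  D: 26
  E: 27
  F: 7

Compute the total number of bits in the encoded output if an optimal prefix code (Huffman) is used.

Build the Huffman tree bottom-up:
F(7) + A(10) → 17
B(13) + C(16) → 29
17 + D(26) → 43
E(27) + 29 → 56
43 + 56 → 99
Total encoded bits = sum of merged weights = 17 + 29 + 43 + 56 + 99 = 244.

244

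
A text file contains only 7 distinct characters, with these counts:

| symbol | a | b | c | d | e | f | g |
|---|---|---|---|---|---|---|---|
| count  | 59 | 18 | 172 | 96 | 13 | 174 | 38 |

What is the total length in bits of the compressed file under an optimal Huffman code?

Greedily combine the two least-frequent nodes:
merge e(13) and b(18): 31
merge 31 and g(38): 69
merge a(59) and 69: 128
merge d(96) and 128: 224
merge c(172) and f(174): 346
merge 224 and 346: 570
The encoded length is the sum of every internal node's weight: 31 + 69 + 128 + 224 + 346 + 570 = 1368 bits.

1368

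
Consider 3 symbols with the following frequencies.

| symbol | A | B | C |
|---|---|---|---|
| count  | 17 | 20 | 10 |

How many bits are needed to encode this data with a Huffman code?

74

Greedily combine the two least-frequent nodes:
C(10) + A(17) → 27
B(20) + 27 → 47
Total encoded bits = sum of merged weights = 27 + 47 = 74.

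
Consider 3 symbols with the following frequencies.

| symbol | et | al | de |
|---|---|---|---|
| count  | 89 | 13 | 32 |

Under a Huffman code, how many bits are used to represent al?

2

Huffman merges, smallest pair first:
merge al(13) and de(32): 45
merge 45 and et(89): 134
al sits 2 levels below the root, so its codeword is 2 bits.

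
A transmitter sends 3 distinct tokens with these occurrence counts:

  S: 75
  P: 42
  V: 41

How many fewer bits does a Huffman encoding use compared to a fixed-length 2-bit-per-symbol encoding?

75

Fixed-length: 2 bits × 158 symbols = 316 bits.
Huffman merges:
combine V(41), P(42) → 83
combine S(75), 83 → 158
Huffman total = 83 + 158 = 241 bits.
Saving = 316 − 241 = 75 bits.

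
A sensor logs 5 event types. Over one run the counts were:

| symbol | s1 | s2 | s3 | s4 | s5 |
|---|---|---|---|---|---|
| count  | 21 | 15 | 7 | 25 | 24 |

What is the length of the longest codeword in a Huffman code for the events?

3

Merge the two lowest-weight nodes at each step:
merge s3(7) and s2(15): 22
merge s1(21) and 22: 43
merge s5(24) and s4(25): 49
merge 43 and 49: 92
Maximum depth reached is 3.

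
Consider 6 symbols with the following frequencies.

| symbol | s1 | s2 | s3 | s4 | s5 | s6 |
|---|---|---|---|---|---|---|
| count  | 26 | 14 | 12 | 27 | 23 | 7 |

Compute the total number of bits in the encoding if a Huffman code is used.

270

Merge the two smallest weights repeatedly:
merge s6(7) and s3(12): 19
merge s2(14) and 19: 33
merge s5(23) and s1(26): 49
merge s4(27) and 33: 60
merge 49 and 60: 109
Total encoded bits = sum of merged weights = 19 + 33 + 49 + 60 + 109 = 270.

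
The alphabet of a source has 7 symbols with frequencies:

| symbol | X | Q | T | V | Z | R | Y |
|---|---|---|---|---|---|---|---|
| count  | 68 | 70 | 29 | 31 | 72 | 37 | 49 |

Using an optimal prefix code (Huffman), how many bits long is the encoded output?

Merge the two smallest weights repeatedly:
T(29) + V(31) → 60
R(37) + Y(49) → 86
60 + X(68) → 128
Q(70) + Z(72) → 142
86 + 128 → 214
142 + 214 → 356
Total encoded bits = sum of merged weights = 60 + 86 + 128 + 142 + 214 + 356 = 986.

986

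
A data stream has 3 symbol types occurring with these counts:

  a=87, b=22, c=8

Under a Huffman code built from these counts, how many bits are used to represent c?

Repeatedly merge the two smallest:
c(8) + b(22) → 30
30 + a(87) → 117
c's leaf is at depth 2, giving a 2-bit codeword.

2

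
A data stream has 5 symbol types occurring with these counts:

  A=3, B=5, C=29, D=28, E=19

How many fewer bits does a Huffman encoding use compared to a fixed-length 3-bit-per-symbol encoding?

78

Fixed-length: 3 bits × 84 symbols = 252 bits.
Huffman merges:
combine A(3), B(5) → 8
combine 8, E(19) → 27
combine 27, D(28) → 55
combine C(29), 55 → 84
Huffman total = 8 + 27 + 55 + 84 = 174 bits.
Saving = 252 − 174 = 78 bits.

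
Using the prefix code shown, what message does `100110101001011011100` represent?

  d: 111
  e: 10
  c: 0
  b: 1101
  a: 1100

ecbceceba

Read left to right; each codeword is recognised as soon as it completes (prefix code):
  10→e | 0→c | 1101→b | 0→c | 10→e | 0→c | 10→e | 1101→b | 1100→a
Decoded message: ecbceceba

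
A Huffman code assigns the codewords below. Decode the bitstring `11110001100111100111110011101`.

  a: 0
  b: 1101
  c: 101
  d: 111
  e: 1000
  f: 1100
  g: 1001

defdgdgb

Read left to right; each codeword is recognised as soon as it completes (prefix code):
  111→d | 1000→e | 1100→f | 111→d | 1001→g | 111→d | 1001→g | 1101→b
Decoded message: defdgdgb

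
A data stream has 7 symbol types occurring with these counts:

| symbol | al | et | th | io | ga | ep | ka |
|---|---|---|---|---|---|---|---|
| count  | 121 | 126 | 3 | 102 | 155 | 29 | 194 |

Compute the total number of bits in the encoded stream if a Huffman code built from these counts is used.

Greedily combine the two least-frequent nodes:
th(3) + ep(29) → 32
32 + io(102) → 134
al(121) + et(126) → 247
134 + ga(155) → 289
ka(194) + 247 → 441
289 + 441 → 730
Total encoded bits = sum of merged weights = 32 + 134 + 247 + 289 + 441 + 730 = 1873.

1873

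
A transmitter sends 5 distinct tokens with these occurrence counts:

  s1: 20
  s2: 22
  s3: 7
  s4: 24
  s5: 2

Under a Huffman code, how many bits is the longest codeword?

Merge the two lowest-weight nodes at each step:
combine s5(2), s3(7) → 9
combine 9, s1(20) → 29
combine s2(22), s4(24) → 46
combine 29, 46 → 75
The rarest symbols sit at the bottom; the longest codeword is 3 bits.

3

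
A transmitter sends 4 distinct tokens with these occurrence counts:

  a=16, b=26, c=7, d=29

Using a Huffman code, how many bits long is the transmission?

150

Greedily combine the two least-frequent nodes:
combine c(7), a(16) → 23
combine 23, b(26) → 49
combine d(29), 49 → 78
Each symbol's bit-cost is frequency × depth; summing gives 150 bits (equivalently 23 + 49 + 78).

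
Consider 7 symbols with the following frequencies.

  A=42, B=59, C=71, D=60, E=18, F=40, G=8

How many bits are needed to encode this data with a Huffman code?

789

Merge the two smallest weights repeatedly:
combine G(8), E(18) → 26
combine 26, F(40) → 66
combine A(42), B(59) → 101
combine D(60), 66 → 126
combine C(71), 101 → 172
combine 126, 172 → 298
Each symbol's bit-cost is frequency × depth; summing gives 789 bits (equivalently 26 + 66 + 101 + 126 + 172 + 298).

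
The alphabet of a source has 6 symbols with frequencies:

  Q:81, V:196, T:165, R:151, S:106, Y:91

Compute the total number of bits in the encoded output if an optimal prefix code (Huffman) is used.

Greedily combine the two least-frequent nodes:
combine Q(81), Y(91) → 172
combine S(106), R(151) → 257
combine T(165), 172 → 337
combine V(196), 257 → 453
combine 337, 453 → 790
Total encoded bits = sum of merged weights = 172 + 257 + 337 + 453 + 790 = 2009.

2009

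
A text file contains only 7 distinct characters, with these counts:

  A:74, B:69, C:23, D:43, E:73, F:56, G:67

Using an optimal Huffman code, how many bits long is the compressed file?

Greedily combine the two least-frequent nodes:
C(23) + D(43) → 66
F(56) + 66 → 122
G(67) + B(69) → 136
E(73) + A(74) → 147
122 + 136 → 258
147 + 258 → 405
The encoded length is the sum of every internal node's weight: 66 + 122 + 136 + 147 + 258 + 405 = 1134 bits.

1134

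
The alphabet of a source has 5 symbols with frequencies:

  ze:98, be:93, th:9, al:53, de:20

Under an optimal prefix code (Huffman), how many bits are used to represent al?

Build the tree from the bottom:
combine th(9), de(20) → 29
combine 29, al(53) → 82
combine 82, be(93) → 175
combine ze(98), 175 → 273
The subtree containing al is merged 3 times, so code length = 3.

3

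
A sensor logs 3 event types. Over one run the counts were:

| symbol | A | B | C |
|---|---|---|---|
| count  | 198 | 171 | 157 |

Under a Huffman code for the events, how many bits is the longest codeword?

2

Merge the two lowest-weight nodes at each step:
C(157) + B(171) → 328
A(198) + 328 → 526
Maximum depth reached is 2.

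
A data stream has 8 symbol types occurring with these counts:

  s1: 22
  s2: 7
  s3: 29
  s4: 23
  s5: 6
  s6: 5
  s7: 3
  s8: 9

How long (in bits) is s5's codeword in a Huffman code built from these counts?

Build the tree from the bottom:
merge s7(3) and s6(5): 8
merge s5(6) and s2(7): 13
merge 8 and s8(9): 17
merge 13 and 17: 30
merge s1(22) and s4(23): 45
merge s3(29) and 30: 59
merge 45 and 59: 104
s5 sits 4 levels below the root, so its codeword is 4 bits.

4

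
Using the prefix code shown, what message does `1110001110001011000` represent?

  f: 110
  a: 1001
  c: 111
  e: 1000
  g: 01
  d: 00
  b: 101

cdgfdbe

Read left to right; each codeword is recognised as soon as it completes (prefix code):
  111→c | 00→d | 01→g | 110→f | 00→d | 101→b | 1000→e
Decoded message: cdgfdbe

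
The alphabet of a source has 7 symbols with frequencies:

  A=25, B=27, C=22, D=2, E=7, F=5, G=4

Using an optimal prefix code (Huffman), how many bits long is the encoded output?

219

Build the Huffman tree bottom-up:
combine D(2), G(4) → 6
combine F(5), 6 → 11
combine E(7), 11 → 18
combine 18, C(22) → 40
combine A(25), B(27) → 52
combine 40, 52 → 92
The encoded length is the sum of every internal node's weight: 6 + 11 + 18 + 40 + 52 + 92 = 219 bits.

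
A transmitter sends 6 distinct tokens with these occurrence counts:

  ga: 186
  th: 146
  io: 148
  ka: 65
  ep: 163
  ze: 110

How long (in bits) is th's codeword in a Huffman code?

Repeatedly merge the two smallest:
merge ka(65) and ze(110): 175
merge th(146) and io(148): 294
merge ep(163) and 175: 338
merge ga(186) and 294: 480
merge 338 and 480: 818
th's leaf is at depth 3, giving a 3-bit codeword.

3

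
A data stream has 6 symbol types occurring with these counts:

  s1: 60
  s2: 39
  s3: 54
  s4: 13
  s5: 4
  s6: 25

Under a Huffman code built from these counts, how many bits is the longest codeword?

Merge the two lowest-weight nodes at each step:
merge s5(4) and s4(13): 17
merge 17 and s6(25): 42
merge s2(39) and 42: 81
merge s3(54) and s1(60): 114
merge 81 and 114: 195
Maximum depth reached is 4.

4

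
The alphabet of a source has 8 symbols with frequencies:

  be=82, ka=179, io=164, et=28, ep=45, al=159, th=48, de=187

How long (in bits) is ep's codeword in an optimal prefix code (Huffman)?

Build the tree from the bottom:
combine et(28), ep(45) → 73
combine th(48), 73 → 121
combine be(82), 121 → 203
combine al(159), io(164) → 323
combine ka(179), de(187) → 366
combine 203, 323 → 526
combine 366, 526 → 892
ep's leaf is at depth 5, giving a 5-bit codeword.

5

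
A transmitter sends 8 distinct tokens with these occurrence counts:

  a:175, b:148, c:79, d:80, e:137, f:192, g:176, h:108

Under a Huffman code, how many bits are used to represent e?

3

Build the tree from the bottom:
combine c(79), d(80) → 159
combine h(108), e(137) → 245
combine b(148), 159 → 307
combine a(175), g(176) → 351
combine f(192), 245 → 437
combine 307, 351 → 658
combine 437, 658 → 1095
e's leaf is at depth 3, giving a 3-bit codeword.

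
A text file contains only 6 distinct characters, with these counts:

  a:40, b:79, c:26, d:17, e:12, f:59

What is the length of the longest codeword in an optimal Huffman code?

Merge the two lowest-weight nodes at each step:
combine e(12), d(17) → 29
combine c(26), 29 → 55
combine a(40), 55 → 95
combine f(59), b(79) → 138
combine 95, 138 → 233
Maximum depth reached is 4.

4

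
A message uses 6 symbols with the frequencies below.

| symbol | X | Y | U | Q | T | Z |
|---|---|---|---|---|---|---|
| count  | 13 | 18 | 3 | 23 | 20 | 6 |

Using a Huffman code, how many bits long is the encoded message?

Merge the two smallest weights repeatedly:
merge U(3) and Z(6): 9
merge 9 and X(13): 22
merge Y(18) and T(20): 38
merge 22 and Q(23): 45
merge 38 and 45: 83
The encoded length is the sum of every internal node's weight: 9 + 22 + 38 + 45 + 83 = 197 bits.

197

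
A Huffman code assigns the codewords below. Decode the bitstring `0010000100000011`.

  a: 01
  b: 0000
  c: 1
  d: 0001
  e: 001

ebcbec

Read left to right; each codeword is recognised as soon as it completes (prefix code):
  001→e | 0000→b | 1→c | 0000→b | 001→e | 1→c
Decoded message: ebcbec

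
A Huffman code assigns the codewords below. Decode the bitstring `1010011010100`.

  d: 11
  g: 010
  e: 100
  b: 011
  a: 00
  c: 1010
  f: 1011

Read left to right; each codeword is recognised as soon as it completes (prefix code):
  1010→c | 011→b | 010→g | 100→e
Decoded message: cbge

cbge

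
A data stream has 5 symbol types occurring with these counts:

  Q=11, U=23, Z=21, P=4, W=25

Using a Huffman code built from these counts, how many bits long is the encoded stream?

183

Build the Huffman tree bottom-up:
P(4) + Q(11) → 15
15 + Z(21) → 36
U(23) + W(25) → 48
36 + 48 → 84
Total encoded bits = sum of merged weights = 15 + 36 + 48 + 84 = 183.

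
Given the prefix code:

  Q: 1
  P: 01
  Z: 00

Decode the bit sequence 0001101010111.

Read left to right; each codeword is recognised as soon as it completes (prefix code):
  00→Z | 01→P | 1→Q | 01→P | 01→P | 01→P | 1→Q | 1→Q
Decoded message: ZPQPPPQQ

ZPQPPPQQ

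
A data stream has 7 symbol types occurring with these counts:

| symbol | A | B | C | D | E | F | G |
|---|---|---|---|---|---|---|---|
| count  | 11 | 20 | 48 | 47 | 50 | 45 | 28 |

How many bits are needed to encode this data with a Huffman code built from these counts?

680

Greedily combine the two least-frequent nodes:
A(11) + B(20) → 31
G(28) + 31 → 59
F(45) + D(47) → 92
C(48) + E(50) → 98
59 + 92 → 151
98 + 151 → 249
Each symbol's bit-cost is frequency × depth; summing gives 680 bits (equivalently 31 + 59 + 92 + 98 + 151 + 249).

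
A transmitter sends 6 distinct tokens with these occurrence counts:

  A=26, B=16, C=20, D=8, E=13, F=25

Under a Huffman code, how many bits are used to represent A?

Huffman merges, smallest pair first:
combine D(8), E(13) → 21
combine B(16), C(20) → 36
combine 21, F(25) → 46
combine A(26), 36 → 62
combine 46, 62 → 108
The subtree containing A is merged 2 times, so code length = 2.

2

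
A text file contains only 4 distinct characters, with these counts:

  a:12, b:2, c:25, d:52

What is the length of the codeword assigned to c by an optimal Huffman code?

2

Repeatedly merge the two smallest:
b(2) + a(12) → 14
14 + c(25) → 39
39 + d(52) → 91
c sits 2 levels below the root, so its codeword is 2 bits.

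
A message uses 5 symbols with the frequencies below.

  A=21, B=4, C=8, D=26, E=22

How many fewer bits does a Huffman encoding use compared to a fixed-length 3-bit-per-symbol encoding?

Fixed-length: 3 bits × 81 symbols = 243 bits.
Huffman merges:
combine B(4), C(8) → 12
combine 12, A(21) → 33
combine E(22), D(26) → 48
combine 33, 48 → 81
Huffman total = 12 + 33 + 48 + 81 = 174 bits.
Saving = 243 − 174 = 69 bits.

69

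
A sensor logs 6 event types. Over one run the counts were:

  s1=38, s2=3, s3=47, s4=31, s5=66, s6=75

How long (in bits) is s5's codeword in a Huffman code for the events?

Build the tree from the bottom:
s2(3) + s4(31) → 34
34 + s1(38) → 72
s3(47) + s5(66) → 113
72 + s6(75) → 147
113 + 147 → 260
s5 sits 2 levels below the root, so its codeword is 2 bits.

2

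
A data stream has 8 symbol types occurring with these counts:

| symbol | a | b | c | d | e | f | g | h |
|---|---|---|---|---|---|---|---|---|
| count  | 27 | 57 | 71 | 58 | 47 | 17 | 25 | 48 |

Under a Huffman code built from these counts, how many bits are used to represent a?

3

Build the tree from the bottom:
f(17) + g(25) → 42
a(27) + 42 → 69
e(47) + h(48) → 95
b(57) + d(58) → 115
69 + c(71) → 140
95 + 115 → 210
140 + 210 → 350
a sits 3 levels below the root, so its codeword is 3 bits.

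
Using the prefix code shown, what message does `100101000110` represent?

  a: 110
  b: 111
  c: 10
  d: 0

Read left to right; each codeword is recognised as soon as it completes (prefix code):
  10→c | 0→d | 10→c | 10→c | 0→d | 0→d | 110→a
Decoded message: cdccdda

cdccdda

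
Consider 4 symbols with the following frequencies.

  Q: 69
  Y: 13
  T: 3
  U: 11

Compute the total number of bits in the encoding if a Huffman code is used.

137

Merge the two smallest weights repeatedly:
combine T(3), U(11) → 14
combine Y(13), 14 → 27
combine 27, Q(69) → 96
Total encoded bits = sum of merged weights = 14 + 27 + 96 = 137.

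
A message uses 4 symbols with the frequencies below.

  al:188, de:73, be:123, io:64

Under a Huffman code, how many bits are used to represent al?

1

Huffman merges, smallest pair first:
merge io(64) and de(73): 137
merge be(123) and 137: 260
merge al(188) and 260: 448
al is a child of the root — depth 1, so its codeword is a single bit.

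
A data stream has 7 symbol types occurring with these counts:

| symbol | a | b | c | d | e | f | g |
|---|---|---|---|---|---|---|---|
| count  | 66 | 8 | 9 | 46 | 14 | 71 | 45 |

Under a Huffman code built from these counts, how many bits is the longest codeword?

5

Merge the two lowest-weight nodes at each step:
combine b(8), c(9) → 17
combine e(14), 17 → 31
combine 31, g(45) → 76
combine d(46), a(66) → 112
combine f(71), 76 → 147
combine 112, 147 → 259
Maximum depth reached is 5.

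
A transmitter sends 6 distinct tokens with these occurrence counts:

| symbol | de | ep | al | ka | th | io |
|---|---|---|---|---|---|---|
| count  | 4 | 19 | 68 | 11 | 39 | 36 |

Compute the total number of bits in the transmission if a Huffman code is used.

403

Greedily combine the two least-frequent nodes:
combine de(4), ka(11) → 15
combine 15, ep(19) → 34
combine 34, io(36) → 70
combine th(39), al(68) → 107
combine 70, 107 → 177
Each symbol's bit-cost is frequency × depth; summing gives 403 bits (equivalently 15 + 34 + 70 + 107 + 177).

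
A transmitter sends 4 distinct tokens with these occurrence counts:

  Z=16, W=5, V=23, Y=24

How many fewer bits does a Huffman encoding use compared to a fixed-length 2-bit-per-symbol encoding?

Fixed-length: 2 bits × 68 symbols = 136 bits.
Huffman merges:
merge W(5) and Z(16): 21
merge 21 and V(23): 44
merge Y(24) and 44: 68
Huffman total = 21 + 44 + 68 = 133 bits.
Saving = 136 − 133 = 3 bits.

3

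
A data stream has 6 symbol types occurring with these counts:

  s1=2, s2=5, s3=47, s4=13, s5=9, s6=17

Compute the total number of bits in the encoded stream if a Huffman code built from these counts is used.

Merge the two smallest weights repeatedly:
merge s1(2) and s2(5): 7
merge 7 and s5(9): 16
merge s4(13) and 16: 29
merge s6(17) and 29: 46
merge 46 and s3(47): 93
Total encoded bits = sum of merged weights = 7 + 16 + 29 + 46 + 93 = 191.

191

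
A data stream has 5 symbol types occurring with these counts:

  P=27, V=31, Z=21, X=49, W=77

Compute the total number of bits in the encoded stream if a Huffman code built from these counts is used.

458

Merge the two smallest weights repeatedly:
merge Z(21) and P(27): 48
merge V(31) and 48: 79
merge X(49) and W(77): 126
merge 79 and 126: 205
Total encoded bits = sum of merged weights = 48 + 79 + 126 + 205 = 458.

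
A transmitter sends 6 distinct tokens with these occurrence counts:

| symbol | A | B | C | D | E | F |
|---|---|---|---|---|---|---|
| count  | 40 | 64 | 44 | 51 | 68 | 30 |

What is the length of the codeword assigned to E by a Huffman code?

Repeatedly merge the two smallest:
combine F(30), A(40) → 70
combine C(44), D(51) → 95
combine B(64), E(68) → 132
combine 70, 95 → 165
combine 132, 165 → 297
The subtree containing E is merged 2 times, so code length = 2.

2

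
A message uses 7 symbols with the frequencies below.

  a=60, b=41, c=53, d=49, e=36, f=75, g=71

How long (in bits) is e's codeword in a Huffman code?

Huffman merges, smallest pair first:
combine e(36), b(41) → 77
combine d(49), c(53) → 102
combine a(60), g(71) → 131
combine f(75), 77 → 152
combine 102, 131 → 233
combine 152, 233 → 385
The subtree containing e is merged 3 times, so code length = 3.

3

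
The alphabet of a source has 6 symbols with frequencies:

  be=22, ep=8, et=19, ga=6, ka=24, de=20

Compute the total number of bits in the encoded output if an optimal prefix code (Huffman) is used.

245

Merge the two smallest weights repeatedly:
ga(6) + ep(8) → 14
14 + et(19) → 33
de(20) + be(22) → 42
ka(24) + 33 → 57
42 + 57 → 99
The encoded length is the sum of every internal node's weight: 14 + 33 + 42 + 57 + 99 = 245 bits.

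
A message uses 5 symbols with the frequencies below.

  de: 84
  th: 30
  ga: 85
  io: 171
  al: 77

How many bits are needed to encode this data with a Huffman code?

999

Build the Huffman tree bottom-up:
merge th(30) and al(77): 107
merge de(84) and ga(85): 169
merge 107 and 169: 276
merge io(171) and 276: 447
Each symbol's bit-cost is frequency × depth; summing gives 999 bits (equivalently 107 + 169 + 276 + 447).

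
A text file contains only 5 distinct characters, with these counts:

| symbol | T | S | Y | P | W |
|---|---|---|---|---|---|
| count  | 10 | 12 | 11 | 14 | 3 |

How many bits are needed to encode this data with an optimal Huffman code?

113

Greedily combine the two least-frequent nodes:
W(3) + T(10) → 13
Y(11) + S(12) → 23
13 + P(14) → 27
23 + 27 → 50
Total encoded bits = sum of merged weights = 13 + 23 + 27 + 50 = 113.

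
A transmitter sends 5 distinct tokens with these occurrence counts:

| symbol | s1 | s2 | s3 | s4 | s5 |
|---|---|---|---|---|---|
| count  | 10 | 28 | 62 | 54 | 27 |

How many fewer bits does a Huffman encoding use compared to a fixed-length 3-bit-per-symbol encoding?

Fixed-length: 3 bits × 181 symbols = 543 bits.
Huffman merges:
combine s1(10), s5(27) → 37
combine s2(28), 37 → 65
combine s4(54), s3(62) → 116
combine 65, 116 → 181
Huffman total = 37 + 65 + 116 + 181 = 399 bits.
Saving = 543 − 399 = 144 bits.

144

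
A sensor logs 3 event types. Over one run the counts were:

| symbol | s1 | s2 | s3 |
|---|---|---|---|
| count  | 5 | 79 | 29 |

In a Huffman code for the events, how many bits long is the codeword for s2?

Repeatedly merge the two smallest:
combine s1(5), s3(29) → 34
combine 34, s2(79) → 113
s2 sits one level below the root: a 1-bit codeword.

1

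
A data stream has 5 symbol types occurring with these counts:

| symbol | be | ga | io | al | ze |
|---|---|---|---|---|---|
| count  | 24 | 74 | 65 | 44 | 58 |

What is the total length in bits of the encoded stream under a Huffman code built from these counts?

598

Greedily combine the two least-frequent nodes:
merge be(24) and al(44): 68
merge ze(58) and io(65): 123
merge 68 and ga(74): 142
merge 123 and 142: 265
Total encoded bits = sum of merged weights = 68 + 123 + 142 + 265 = 598.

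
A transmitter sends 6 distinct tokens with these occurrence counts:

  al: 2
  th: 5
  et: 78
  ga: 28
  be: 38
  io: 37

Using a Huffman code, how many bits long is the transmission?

Merge the two smallest weights repeatedly:
al(2) + th(5) → 7
7 + ga(28) → 35
35 + io(37) → 72
be(38) + 72 → 110
et(78) + 110 → 188
Total encoded bits = sum of merged weights = 7 + 35 + 72 + 110 + 188 = 412.

412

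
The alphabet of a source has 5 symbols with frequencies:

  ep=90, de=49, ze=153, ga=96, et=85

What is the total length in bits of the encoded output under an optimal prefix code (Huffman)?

1080

Greedily combine the two least-frequent nodes:
de(49) + et(85) → 134
ep(90) + ga(96) → 186
134 + ze(153) → 287
186 + 287 → 473
The encoded length is the sum of every internal node's weight: 134 + 186 + 287 + 473 = 1080 bits.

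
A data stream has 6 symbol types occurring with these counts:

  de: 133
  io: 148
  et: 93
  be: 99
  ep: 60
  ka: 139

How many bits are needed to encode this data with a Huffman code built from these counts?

1729

Greedily combine the two least-frequent nodes:
ep(60) + et(93) → 153
be(99) + de(133) → 232
ka(139) + io(148) → 287
153 + 232 → 385
287 + 385 → 672
The encoded length is the sum of every internal node's weight: 153 + 232 + 287 + 385 + 672 = 1729 bits.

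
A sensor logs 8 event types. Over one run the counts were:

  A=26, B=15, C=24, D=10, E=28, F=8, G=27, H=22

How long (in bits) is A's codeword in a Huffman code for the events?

Build the tree from the bottom:
F(8) + D(10) → 18
B(15) + 18 → 33
H(22) + C(24) → 46
A(26) + G(27) → 53
E(28) + 33 → 61
46 + 53 → 99
61 + 99 → 160
The subtree containing A is merged 3 times, so code length = 3.

3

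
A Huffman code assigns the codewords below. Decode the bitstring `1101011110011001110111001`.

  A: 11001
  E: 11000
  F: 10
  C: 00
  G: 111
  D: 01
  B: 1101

Read left to right; each codeword is recognised as soon as it completes (prefix code):
  1101→B | 01→D | 111→G | 00→C | 11001→A | 1101→B | 11001→A
Decoded message: BDGCABA

BDGCABA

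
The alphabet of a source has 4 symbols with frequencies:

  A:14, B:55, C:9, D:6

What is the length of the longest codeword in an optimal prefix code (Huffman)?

3

Merge the two lowest-weight nodes at each step:
combine D(6), C(9) → 15
combine A(14), 15 → 29
combine 29, B(55) → 84
Maximum depth reached is 3.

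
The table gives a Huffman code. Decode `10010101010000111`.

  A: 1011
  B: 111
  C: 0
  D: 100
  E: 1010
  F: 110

DEECCCB

Read left to right; each codeword is recognised as soon as it completes (prefix code):
  100→D | 1010→E | 1010→E | 0→C | 0→C | 0→C | 111→B
Decoded message: DEECCCB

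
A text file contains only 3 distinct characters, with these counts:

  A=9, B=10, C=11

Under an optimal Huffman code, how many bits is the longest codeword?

2

Merge the two lowest-weight nodes at each step:
merge A(9) and B(10): 19
merge C(11) and 19: 30
The rarest symbols sit at the bottom; the longest codeword is 2 bits.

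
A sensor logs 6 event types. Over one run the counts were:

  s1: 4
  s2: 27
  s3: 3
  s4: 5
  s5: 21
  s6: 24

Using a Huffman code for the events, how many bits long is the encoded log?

Build the Huffman tree bottom-up:
combine s3(3), s1(4) → 7
combine s4(5), 7 → 12
combine 12, s5(21) → 33
combine s6(24), s2(27) → 51
combine 33, 51 → 84
Each symbol's bit-cost is frequency × depth; summing gives 187 bits (equivalently 7 + 12 + 33 + 51 + 84).

187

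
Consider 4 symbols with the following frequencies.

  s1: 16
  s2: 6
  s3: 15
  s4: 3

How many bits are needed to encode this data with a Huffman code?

73

Build the Huffman tree bottom-up:
s4(3) + s2(6) → 9
9 + s3(15) → 24
s1(16) + 24 → 40
Total encoded bits = sum of merged weights = 9 + 24 + 40 = 73.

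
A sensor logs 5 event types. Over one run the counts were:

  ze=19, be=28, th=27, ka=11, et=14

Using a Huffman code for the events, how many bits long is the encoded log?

Merge the two smallest weights repeatedly:
merge ka(11) and et(14): 25
merge ze(19) and 25: 44
merge th(27) and be(28): 55
merge 44 and 55: 99
Each symbol's bit-cost is frequency × depth; summing gives 223 bits (equivalently 25 + 44 + 55 + 99).

223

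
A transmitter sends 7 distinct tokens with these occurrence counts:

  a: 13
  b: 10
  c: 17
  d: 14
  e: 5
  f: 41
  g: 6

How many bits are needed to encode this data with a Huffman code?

268

Build the Huffman tree bottom-up:
merge e(5) and g(6): 11
merge b(10) and 11: 21
merge a(13) and d(14): 27
merge c(17) and 21: 38
merge 27 and 38: 65
merge f(41) and 65: 106
Total encoded bits = sum of merged weights = 11 + 21 + 27 + 38 + 65 + 106 = 268.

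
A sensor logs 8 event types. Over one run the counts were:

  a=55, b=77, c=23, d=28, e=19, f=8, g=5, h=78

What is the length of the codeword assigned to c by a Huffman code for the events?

Build the tree from the bottom:
merge g(5) and f(8): 13
merge 13 and e(19): 32
merge c(23) and d(28): 51
merge 32 and 51: 83
merge a(55) and b(77): 132
merge h(78) and 83: 161
merge 132 and 161: 293
c sits 4 levels below the root, so its codeword is 4 bits.

4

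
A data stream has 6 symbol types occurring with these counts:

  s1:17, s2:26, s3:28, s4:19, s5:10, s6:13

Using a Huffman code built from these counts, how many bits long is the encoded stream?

285

Greedily combine the two least-frequent nodes:
s5(10) + s6(13) → 23
s1(17) + s4(19) → 36
23 + s2(26) → 49
s3(28) + 36 → 64
49 + 64 → 113
Total encoded bits = sum of merged weights = 23 + 36 + 49 + 64 + 113 = 285.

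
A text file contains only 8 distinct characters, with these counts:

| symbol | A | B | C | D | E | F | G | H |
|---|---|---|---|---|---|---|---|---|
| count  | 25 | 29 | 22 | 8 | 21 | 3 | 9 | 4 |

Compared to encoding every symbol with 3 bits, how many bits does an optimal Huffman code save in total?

32

Fixed-length: 3 bits × 121 symbols = 363 bits.
Huffman merges:
merge F(3) and H(4): 7
merge 7 and D(8): 15
merge G(9) and 15: 24
merge E(21) and C(22): 43
merge 24 and A(25): 49
merge B(29) and 43: 72
merge 49 and 72: 121
Huffman total = 7 + 15 + 24 + 43 + 49 + 72 + 121 = 331 bits.
Saving = 363 − 331 = 32 bits.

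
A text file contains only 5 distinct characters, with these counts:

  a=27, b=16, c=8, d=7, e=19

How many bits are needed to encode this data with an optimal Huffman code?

Merge the two smallest weights repeatedly:
merge d(7) and c(8): 15
merge 15 and b(16): 31
merge e(19) and a(27): 46
merge 31 and 46: 77
The encoded length is the sum of every internal node's weight: 15 + 31 + 46 + 77 = 169 bits.

169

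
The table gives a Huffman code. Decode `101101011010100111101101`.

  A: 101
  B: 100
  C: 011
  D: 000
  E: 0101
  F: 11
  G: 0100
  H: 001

AACEHFAA

Read left to right; each codeword is recognised as soon as it completes (prefix code):
  101→A | 101→A | 011→C | 0101→E | 001→H | 11→F | 101→A | 101→A
Decoded message: AACEHFAA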